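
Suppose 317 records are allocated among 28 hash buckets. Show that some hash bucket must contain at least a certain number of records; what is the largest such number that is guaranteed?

The 28 hash buckets are the holes and the 317 records are the pigeons.
If every hash bucket held at most 11 records, the total would be at most 28 × 11 = 308, which is less than 317.
So some hash bucket holds at least ⌈317/28⌉ = 12 records.

12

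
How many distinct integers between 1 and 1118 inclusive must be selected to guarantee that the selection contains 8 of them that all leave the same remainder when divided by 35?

The 35 residue classes mod 35 are the pigeonholes.
With 245 integers one could put 7 in each residue class and have no class reach 8.
The 246th integer pushes some class to 8, so 35·7 + 1 = 246.

246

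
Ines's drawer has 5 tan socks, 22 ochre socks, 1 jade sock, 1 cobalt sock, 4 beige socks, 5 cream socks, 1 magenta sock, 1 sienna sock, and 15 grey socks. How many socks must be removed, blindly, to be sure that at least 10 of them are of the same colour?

37

The 9 colours are the holes; the socks drawn are the pigeons.
To avoid 10 of any one colour, the worst case takes at most 9 of each colour, or every sock of a colour that has fewer than 9.
That gives 5 + 9 + 1 + 1 + 4 + 5 + 1 + 1 + 9 = 36 socks with no colour reaching 10.
The next sock forces some colour to 10, so 36 + 1 = 37.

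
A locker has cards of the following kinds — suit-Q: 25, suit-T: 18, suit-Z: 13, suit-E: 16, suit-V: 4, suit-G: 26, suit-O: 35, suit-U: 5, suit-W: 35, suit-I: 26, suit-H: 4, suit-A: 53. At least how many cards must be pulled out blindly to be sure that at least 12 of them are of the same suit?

By pigeonhole, the 12 suits are the holes; the cards drawn are the pigeons.
To avoid 12 of any one suit, the worst case takes at most 11 of each suit, or every card of a suit that has fewer than 11.
That gives 11 + 11 + 11 + 11 + 4 + 11 + 11 + 5 + 11 + 11 + 4 + 11 = 112 cards with no suit reaching 12.
The next card forces some suit to 12, so 112 + 1 = 113.

113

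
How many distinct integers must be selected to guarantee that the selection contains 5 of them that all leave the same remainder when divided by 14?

The 14 residue classes mod 14 are the pigeonholes.
With 56 integers one could put 4 in each residue class and have no class reach 5.
The 57th integer pushes some class to 5, so 14·4 + 1 = 57.

57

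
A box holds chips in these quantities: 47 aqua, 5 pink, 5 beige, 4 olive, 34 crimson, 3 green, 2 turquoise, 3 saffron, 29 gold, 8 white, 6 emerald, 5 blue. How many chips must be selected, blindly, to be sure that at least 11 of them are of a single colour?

72

An adversary could hand out at most 10 chips per colour (9 colours run out sooner): 10 + 5 + 5 + 4 + 10 + 3 + 2 + 3 + 10 + 8 + 6 + 5 = 71 chips and still no colour has 11.
By pigeonhole, one more chip lands in a colour already at 10, so 72 draws are enough and 71 are not.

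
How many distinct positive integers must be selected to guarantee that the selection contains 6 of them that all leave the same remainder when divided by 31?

156

The 31 residue classes mod 31 are the pigeonholes.
With 155 integers one could put 5 in each residue class and have no class reach 6.
The 156th integer pushes some class to 6, so 31·5 + 1 = 156.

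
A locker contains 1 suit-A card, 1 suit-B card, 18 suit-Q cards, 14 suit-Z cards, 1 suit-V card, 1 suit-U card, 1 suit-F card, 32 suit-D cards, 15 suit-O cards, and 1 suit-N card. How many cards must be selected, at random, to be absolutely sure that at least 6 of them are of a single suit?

Put each drawn card into a box by suit. The largest draw with every box below 6 takes min(count, 5) from each suit; suits with fewer than 5 contribute all they have.
Σ min(cᵢ, 5) = 1 + 1 + 5 + 5 + 1 + 1 + 1 + 5 + 5 + 1 = 26.
Draw number 26 + 1 = 27 must push one box to 6.

27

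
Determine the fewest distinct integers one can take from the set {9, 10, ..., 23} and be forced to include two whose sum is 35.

Two chosen integers sum to 35 exactly when both halves of some pair {x, 35−x} with 12 ≤ x ≤ 35−x ≤ 23 are chosen — 6 such pairs.
The remaining 3 elements (those with no distinct partner in range) can never complete a 35-sum, so the worst case takes all of them and one from each pair: 3 + 6 = 9.
By the pigeonhole principle, the 10th integer has to be the second member of some pair, so 9 + 1 = 10.

10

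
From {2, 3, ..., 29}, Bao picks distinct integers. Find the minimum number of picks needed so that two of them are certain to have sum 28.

17

A set avoiding the sum 28 can contain at most one of each pair {x, 28−x}, plus the 4 elements whose complement lies outside the range or equal to its own complement.
The integers 14, …, 29 (16 of them) are such a set: any two sum to at least 14+15 = 29 > 28.
By the pigeonhole principle, any 17th integer completes one of the 12 pairs, so 17 choices force a sum of 28.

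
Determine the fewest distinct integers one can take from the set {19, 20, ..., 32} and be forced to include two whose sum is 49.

9

Two chosen integers sum to 49 exactly when both halves of some pair {x, 49−x} with 19 ≤ x ≤ 49−x ≤ 30 are chosen — 6 such pairs.
The remaining 2 elements (those with no distinct partner in range) can never complete a 49-sum, so the worst case takes all of them and one from each pair: 2 + 6 = 8.
The 9th integer has to be the second member of some pair, so 8 + 1 = 9.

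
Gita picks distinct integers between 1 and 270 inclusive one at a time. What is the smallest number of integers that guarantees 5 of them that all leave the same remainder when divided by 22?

89

The 22 residue classes mod 22 are the pigeonholes.
With 88 integers one could put 4 in each residue class and have no class reach 5.
The 89th integer pushes some class to 5, so 22·4 + 1 = 89.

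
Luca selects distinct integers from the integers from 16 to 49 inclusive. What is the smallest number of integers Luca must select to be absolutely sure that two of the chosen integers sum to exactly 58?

22

Two chosen integers sum to 58 exactly when both halves of some pair {x, 58−x} with 16 ≤ x ≤ 58−x ≤ 42 are chosen — 13 such pairs.
The remaining 8 elements (those with no distinct partner in range) can never complete a 58-sum, so the worst case takes all of them and one from each pair: 8 + 13 = 21.
The 22nd integer has to be the second member of some pair, so 21 + 1 = 22.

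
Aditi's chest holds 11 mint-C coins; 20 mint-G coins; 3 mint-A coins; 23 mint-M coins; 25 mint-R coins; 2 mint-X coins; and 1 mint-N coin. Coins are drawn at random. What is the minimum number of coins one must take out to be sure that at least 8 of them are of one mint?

An adversary could hand out at most 7 coins per mint (mint-A, mint-X, mint-N run out sooner): 7 + 7 + 3 + 7 + 7 + 2 + 1 = 34 coins and still no mint has 8.
Pigeonhole: one more coin lands in a mint already at 7, so 35 draws are enough and 34 are not.

35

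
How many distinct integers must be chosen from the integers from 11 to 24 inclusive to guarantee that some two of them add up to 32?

Two chosen integers sum to 32 exactly when both halves of some pair {x, 32−x} with 11 ≤ x ≤ 32−x ≤ 21 are chosen — 5 such pairs.
The remaining 4 elements (those with no distinct partner in range) can never complete a 32-sum, so the worst case takes all of them and one from each pair: 4 + 5 = 9.
The 10th integer has to be the second member of some pair, so 9 + 1 = 10.

10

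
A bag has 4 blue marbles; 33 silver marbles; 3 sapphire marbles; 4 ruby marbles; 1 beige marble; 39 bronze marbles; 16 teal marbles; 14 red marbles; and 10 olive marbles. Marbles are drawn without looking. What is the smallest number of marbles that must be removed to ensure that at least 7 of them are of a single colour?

An adversary could hand out at most 6 marbles per colour (4 colours run out sooner): 4 + 6 + 3 + 4 + 1 + 6 + 6 + 6 + 6 = 42 marbles and still no colour has 7.
By pigeonhole, one more marble lands in a colour already at 6, so 43 draws are enough and 42 are not.

43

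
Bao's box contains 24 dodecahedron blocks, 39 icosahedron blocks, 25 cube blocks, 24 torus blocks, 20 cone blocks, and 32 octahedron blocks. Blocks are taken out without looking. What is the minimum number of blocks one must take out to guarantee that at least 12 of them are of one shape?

67

The 6 shapes are the holes; the blocks drawn are the pigeons.
To avoid 12 of any one shape, the worst case takes at most 11 of each shape.
That gives 11 + 11 + 11 + 11 + 11 + 11 = 66 blocks with no shape reaching 12.
The next block forces some shape to 12, so 66 + 1 = 67.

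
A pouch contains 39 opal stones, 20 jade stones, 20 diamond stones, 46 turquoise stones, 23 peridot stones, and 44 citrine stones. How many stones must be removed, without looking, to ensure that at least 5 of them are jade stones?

In the worst case for collecting jade stones, every non-jade stone comes out first.
There are 39 + 20 + 46 + 23 + 44 = 172 non-jade stones altogether.
After those, each further stone must be jade, so 172 + 5 = 177 draws guarantee 5 jade stones.

177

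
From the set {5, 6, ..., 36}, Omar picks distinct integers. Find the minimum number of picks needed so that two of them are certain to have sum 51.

22

Two chosen integers sum to 51 exactly when both halves of some pair {x, 51−x} with 15 ≤ x ≤ 51−x ≤ 36 are chosen — 11 such pairs.
The remaining 10 elements (those with no distinct partner in range) can never complete a 51-sum, so the worst case takes all of them and one from each pair: 10 + 11 = 21.
By the pigeonhole principle, the 22nd integer has to be the second member of some pair, so 21 + 1 = 22.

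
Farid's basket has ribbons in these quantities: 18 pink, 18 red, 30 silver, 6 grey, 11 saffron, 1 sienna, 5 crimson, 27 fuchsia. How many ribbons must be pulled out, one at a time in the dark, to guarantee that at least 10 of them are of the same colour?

An adversary could hand out at most 9 ribbons per colour (grey, sienna, crimson run out sooner): 9 + 9 + 9 + 6 + 9 + 1 + 5 + 9 = 57 ribbons and still no colour has 10.
By the pigeonhole principle, one more ribbon lands in a colour already at 9, so 58 draws are enough and 57 are not.

58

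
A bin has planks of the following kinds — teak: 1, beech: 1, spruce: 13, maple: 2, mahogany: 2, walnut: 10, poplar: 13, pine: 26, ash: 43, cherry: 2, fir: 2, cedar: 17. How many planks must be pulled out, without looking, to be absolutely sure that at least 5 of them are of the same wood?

35

An adversary could hand out at most 4 planks per wood (6 woods run out sooner): 1 + 1 + 4 + 2 + 2 + 4 + 4 + 4 + 4 + 2 + 2 + 4 = 34 planks and still no wood has 5.
One more plank lands in a wood already at 4, so 35 draws are enough and 34 are not.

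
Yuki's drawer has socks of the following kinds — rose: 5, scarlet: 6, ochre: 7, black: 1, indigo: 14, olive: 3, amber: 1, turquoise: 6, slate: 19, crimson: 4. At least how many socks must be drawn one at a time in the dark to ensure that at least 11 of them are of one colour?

54

Put each drawn sock into a box by colour. The largest draw with every box below 11 takes min(count, 10) from each colour; colours with fewer than 10 contribute all they have.
Σ min(cᵢ, 10) = 5 + 6 + 7 + 1 + 10 + 3 + 1 + 6 + 10 + 4 = 53.
Draw number 53 + 1 = 54 must push one box to 11.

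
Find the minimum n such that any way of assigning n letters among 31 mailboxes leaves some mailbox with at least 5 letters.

125

With 124 letters one could put exactly 4 in each of the 31 mailboxes, and no mailbox would reach 5.
Pigeonhole: one more letter must land in a mailbox that already has 4, giving it 5.
So 31 × 4 + 1 = 125 letters are required.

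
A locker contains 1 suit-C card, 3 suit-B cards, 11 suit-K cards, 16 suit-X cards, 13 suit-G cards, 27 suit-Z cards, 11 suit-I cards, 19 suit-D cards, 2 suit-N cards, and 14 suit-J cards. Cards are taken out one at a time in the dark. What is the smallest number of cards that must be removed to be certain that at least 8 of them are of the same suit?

56

Pigeonhole: the 10 suits are the holes; the cards drawn are the pigeons.
To avoid 8 of any one suit, the worst case takes at most 7 of each suit, or every card of a suit that has fewer than 7.
That gives 1 + 3 + 7 + 7 + 7 + 7 + 7 + 7 + 2 + 7 = 55 cards with no suit reaching 8.
The next card forces some suit to 8, so 55 + 1 = 56.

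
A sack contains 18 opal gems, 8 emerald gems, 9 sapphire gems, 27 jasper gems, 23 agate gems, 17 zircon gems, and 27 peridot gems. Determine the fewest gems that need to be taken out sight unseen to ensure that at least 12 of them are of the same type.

73

An adversary could hand out at most 11 gems per type (emerald, sapphire run out sooner): 11 + 8 + 9 + 11 + 11 + 11 + 11 = 72 gems and still no type has 12.
Pigeonhole: one more gem lands in a type already at 11, so 73 draws are enough and 72 are not.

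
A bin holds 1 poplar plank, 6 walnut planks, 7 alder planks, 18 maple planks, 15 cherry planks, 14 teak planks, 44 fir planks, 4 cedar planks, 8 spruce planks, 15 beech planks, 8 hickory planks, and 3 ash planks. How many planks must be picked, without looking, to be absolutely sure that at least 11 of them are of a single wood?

Put each drawn plank into a box by wood. The largest draw with every box below 11 takes min(count, 10) from each wood; woods with fewer than 10 contribute all they have.
Σ min(cᵢ, 10) = 1 + 6 + 7 + 10 + 10 + 10 + 10 + 4 + 8 + 10 + 8 + 3 = 87.
Draw number 87 + 1 = 88 must push one box to 11.

88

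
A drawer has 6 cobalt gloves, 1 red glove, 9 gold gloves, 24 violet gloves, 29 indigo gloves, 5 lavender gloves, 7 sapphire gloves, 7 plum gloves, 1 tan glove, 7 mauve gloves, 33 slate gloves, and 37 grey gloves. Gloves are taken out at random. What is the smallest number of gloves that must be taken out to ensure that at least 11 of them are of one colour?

84

By pigeonhole, put each drawn glove into a box by colour. The largest draw with every box below 11 takes min(count, 10) from each colour; colours with fewer than 10 contribute all they have.
Σ min(cᵢ, 10) = 6 + 1 + 9 + 10 + 10 + 5 + 7 + 7 + 1 + 7 + 10 + 10 = 83.
Draw number 83 + 1 = 84 must push one box to 11.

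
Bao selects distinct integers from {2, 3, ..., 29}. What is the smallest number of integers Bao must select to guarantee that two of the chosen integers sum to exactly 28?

Group the elements by complementary pair {x, 28−x}: {2,26}, {3,25}, {4,24}, …, giving 12 two-element pairs; the single value 14 (it cannot pair with itself since the integers are distinct); and 3 integers whose partner 28−x falls outside [2,29].
Treating each of those 16 groups as a pigeonhole, one can pick one integer per group — 16 integers — with no two summing to 28.
The 17th integer lands in an occupied pair, forcing a sum of 28.

17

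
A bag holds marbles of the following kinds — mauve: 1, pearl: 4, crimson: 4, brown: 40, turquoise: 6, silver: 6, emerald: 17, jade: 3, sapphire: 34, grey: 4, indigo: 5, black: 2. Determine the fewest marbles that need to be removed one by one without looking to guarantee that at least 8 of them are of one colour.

Pigeonhole: the 12 colours are the holes; the marbles drawn are the pigeons.
To avoid 8 of any one colour, the worst case takes at most 7 of each colour, or every marble of a colour that has fewer than 7.
That gives 1 + 4 + 4 + 7 + 6 + 6 + 7 + 3 + 7 + 4 + 5 + 2 = 56 marbles with no colour reaching 8.
The next marble forces some colour to 8, so 56 + 1 = 57.

57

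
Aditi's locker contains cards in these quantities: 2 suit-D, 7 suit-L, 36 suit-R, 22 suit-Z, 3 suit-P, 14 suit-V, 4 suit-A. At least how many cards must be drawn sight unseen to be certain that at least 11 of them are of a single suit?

By the pigeonhole principle, put each drawn card into a box by suit. The largest draw with every box below 11 takes min(count, 10) from each suit; suits with fewer than 10 contribute all they have.
Σ min(cᵢ, 10) = 2 + 7 + 10 + 10 + 3 + 10 + 4 = 46.
Draw number 46 + 1 = 47 must push one box to 11.

47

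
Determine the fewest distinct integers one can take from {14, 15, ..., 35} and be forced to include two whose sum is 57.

A set avoiding the sum 57 can contain at most one of each pair {x, 57−x}, plus the 8 elements whose complement lies outside the range.
The integers 14, …, 28 (15 of them) are such a set: any two sum to at least 14+15 = 29 and at most 27+28 = 55 < 57.
Any 16th integer completes one of the 7 pairs, so 16 choices force a sum of 57.

16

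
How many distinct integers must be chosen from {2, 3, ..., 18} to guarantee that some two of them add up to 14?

13

A set avoiding the sum 14 can contain at most one of each pair {x, 14−x}, plus the 7 elements whose complement lies outside the range or equal to its own complement.
The integers 7, …, 18 (12 of them) are such a set: any two sum to at least 7+8 = 15 > 14.
Pigeonhole: any 13th integer completes one of the 5 pairs, so 13 choices force a sum of 14.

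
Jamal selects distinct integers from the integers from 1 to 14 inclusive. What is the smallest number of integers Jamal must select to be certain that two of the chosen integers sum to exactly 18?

Two chosen integers sum to 18 exactly when both halves of some pair {x, 18−x} with 4 ≤ x ≤ 18−x ≤ 14 are chosen — 5 such pairs.
The remaining 4 elements (those with no distinct partner in range) can never complete a 18-sum, so the worst case takes all of them and one from each pair: 4 + 5 = 9.
The 10th integer has to be the second member of some pair, so 9 + 1 = 10.

10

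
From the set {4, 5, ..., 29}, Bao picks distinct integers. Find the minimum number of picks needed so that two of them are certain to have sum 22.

A set avoiding the sum 22 can contain at most one of each pair {x, 22−x}, plus the 12 elements whose complement lies outside the range or equal to its own complement.
The integers 11, …, 29 (19 of them) are such a set: any two sum to at least 11+12 = 23 > 22.
By pigeonhole, any 20th integer completes one of the 7 pairs, so 20 choices force a sum of 22.

20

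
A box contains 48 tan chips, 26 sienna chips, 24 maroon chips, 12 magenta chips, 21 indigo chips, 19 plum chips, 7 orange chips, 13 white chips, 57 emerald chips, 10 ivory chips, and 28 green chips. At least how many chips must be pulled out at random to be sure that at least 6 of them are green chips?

243

In the worst case for collecting green chips, every non-green chip comes out first.
There are 48 + 26 + 24 + 12 + 21 + 19 + 7 + 13 + 57 + 10 = 237 non-green chips altogether.
After those, each further chip must be green, so 237 + 6 = 243 draws guarantee 6 green chips.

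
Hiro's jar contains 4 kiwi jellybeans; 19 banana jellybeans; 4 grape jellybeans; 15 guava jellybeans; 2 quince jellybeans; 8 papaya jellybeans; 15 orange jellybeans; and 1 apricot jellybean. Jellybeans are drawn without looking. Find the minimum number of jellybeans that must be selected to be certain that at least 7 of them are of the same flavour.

36

An adversary could hand out at most 6 jellybeans per flavour (4 flavours run out sooner): 4 + 6 + 4 + 6 + 2 + 6 + 6 + 1 = 35 jellybeans and still no flavour has 7.
One more jellybean lands in a flavour already at 6, so 36 draws are enough and 35 are not.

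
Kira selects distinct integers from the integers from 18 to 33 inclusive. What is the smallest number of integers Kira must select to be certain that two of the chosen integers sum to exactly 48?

Group the elements by complementary pair {x, 48−x}: {18,30}, {19,29}, {20,28}, …, giving 6 two-element pairs, the single value 24 (it cannot pair with itself since the integers are distinct), and 3 integers whose partner 48−x falls outside [18,33].
Treating each of those 10 groups as a pigeonhole, one can pick one integer per group — 10 integers — with no two summing to 48.
The 11th integer lands in an occupied pair, forcing a sum of 48.

11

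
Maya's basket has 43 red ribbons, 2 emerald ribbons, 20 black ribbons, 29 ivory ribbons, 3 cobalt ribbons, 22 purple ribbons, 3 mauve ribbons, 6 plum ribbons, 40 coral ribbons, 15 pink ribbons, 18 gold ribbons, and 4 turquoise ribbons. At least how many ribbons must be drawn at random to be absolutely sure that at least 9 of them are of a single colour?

75

An adversary could hand out at most 8 ribbons per colour (5 colours run out sooner): 8 + 2 + 8 + 8 + 3 + 8 + 3 + 6 + 8 + 8 + 8 + 4 = 74 ribbons and still no colour has 9.
By pigeonhole, one more ribbon lands in a colour already at 8, so 75 draws are enough and 74 are not.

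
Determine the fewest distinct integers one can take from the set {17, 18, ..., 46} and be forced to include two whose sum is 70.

20

Group the elements by complementary pair {x, 70−x}: {24,46}, {25,45}, {26,44}, …, giving 11 two-element pairs, the single value 35 (it cannot pair with itself since the integers are distinct), and 7 integers whose partner 70−x falls outside [17,46].
By the pigeonhole principle, treating each of those 19 groups as a pigeonhole, one can pick one integer per group — 19 integers — with no two summing to 70.
The 20th integer lands in an occupied pair, forcing a sum of 70.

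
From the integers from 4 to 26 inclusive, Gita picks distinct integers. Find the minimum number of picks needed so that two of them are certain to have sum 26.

15

Two chosen integers sum to 26 exactly when both halves of some pair {x, 26−x} with 4 ≤ x ≤ 26−x ≤ 22 are chosen — 9 such pairs.
The remaining 5 elements (those with no distinct partner in range) can never complete a 26-sum, so the worst case takes all of them and one from each pair: 5 + 9 = 14.
The 15th integer has to be the second member of some pair, so 14 + 1 = 15.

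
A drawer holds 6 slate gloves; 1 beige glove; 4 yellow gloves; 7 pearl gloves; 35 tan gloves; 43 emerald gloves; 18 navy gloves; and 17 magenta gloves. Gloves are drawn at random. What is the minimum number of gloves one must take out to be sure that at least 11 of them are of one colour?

By the pigeonhole principle, the 8 colours are the holes; the gloves drawn are the pigeons.
To avoid 11 of any one colour, the worst case takes at most 10 of each colour, or every glove of a colour that has fewer than 10.
That gives 6 + 1 + 4 + 7 + 10 + 10 + 10 + 10 = 58 gloves with no colour reaching 11.
The next glove forces some colour to 11, so 58 + 1 = 59.

59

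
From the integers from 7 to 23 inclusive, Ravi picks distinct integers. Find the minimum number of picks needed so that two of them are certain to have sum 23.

A set avoiding the sum 23 can contain at most one of each pair {x, 23−x}, plus the 7 elements whose complement lies outside the range.
The integers 12, …, 23 (12 of them) are such a set: any two sum to at least 12+13 = 25 > 23.
Any 13th integer completes one of the 5 pairs, so 13 choices force a sum of 23.

13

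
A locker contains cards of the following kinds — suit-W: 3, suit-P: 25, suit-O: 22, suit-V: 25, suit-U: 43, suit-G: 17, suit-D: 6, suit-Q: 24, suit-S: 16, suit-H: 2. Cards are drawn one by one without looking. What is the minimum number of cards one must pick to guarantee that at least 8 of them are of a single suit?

61

An adversary could hand out at most 7 cards per suit (suit-W, suit-D, suit-H run out sooner): 3 + 7 + 7 + 7 + 7 + 7 + 6 + 7 + 7 + 2 = 60 cards and still no suit has 8.
By pigeonhole, one more card lands in a suit already at 7, so 61 draws are enough and 60 are not.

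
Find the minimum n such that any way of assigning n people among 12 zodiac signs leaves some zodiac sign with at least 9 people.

97

With 96 people one could put exactly 8 in each of the 12 zodiac signs, and no zodiac sign would reach 9.
By pigeonhole, one more person must land in a zodiac sign that already has 8, giving it 9.
So 12 × 8 + 1 = 97 people are required.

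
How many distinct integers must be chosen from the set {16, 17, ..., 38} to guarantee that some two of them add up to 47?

16

A set avoiding the sum 47 can contain at most one of each pair {x, 47−x}, plus the 7 elements whose complement lies outside the range.
The integers 24, …, 38 (15 of them) are such a set: any two sum to at least 24+25 = 49 > 47.
Pigeonhole: any 16th integer completes one of the 8 pairs, so 16 choices force a sum of 47.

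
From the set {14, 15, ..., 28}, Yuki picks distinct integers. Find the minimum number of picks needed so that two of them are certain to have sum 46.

A set avoiding the sum 46 can contain at most one of each pair {x, 46−x}, plus the 5 elements whose complement lies outside the range or equal to its own complement.
The integers 14, …, 23 (10 of them) are such a set: any two sum to at least 14+15 = 29 and at most 22+23 = 45 < 46.
By the pigeonhole principle, any 11th integer completes one of the 5 pairs, so 11 choices force a sum of 46.

11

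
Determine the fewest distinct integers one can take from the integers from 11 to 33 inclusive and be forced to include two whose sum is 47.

Group the elements by complementary pair {x, 47−x}: {14,33}, {15,32}, {16,31}, …, giving 10 two-element pairs and 3 integers whose partner 47−x falls outside [11,33].
Pigeonhole: treating each of those 13 groups as a pigeonhole, one can pick one integer per group — 13 integers — with no two summing to 47.
The 14th integer lands in an occupied pair, forcing a sum of 47.

14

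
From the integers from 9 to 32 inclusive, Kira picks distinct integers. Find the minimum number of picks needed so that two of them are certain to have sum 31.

A set avoiding the sum 31 can contain at most one of each pair {x, 31−x}, plus the 10 elements whose complement lies outside the range.
The integers 16, …, 32 (17 of them) are such a set: any two sum to at least 16+17 = 33 > 31.
Any 18th integer completes one of the 7 pairs, so 18 choices force a sum of 31.

18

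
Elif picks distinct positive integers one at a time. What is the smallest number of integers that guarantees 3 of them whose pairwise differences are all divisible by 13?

27

Integers whose pairwise differences are multiples of 13 are exactly those sharing a remainder mod 13. The 13 residue classes mod 13 are the pigeonholes.
With 26 integers one could put 2 in each residue class and have no class reach 3.
The 27th integer pushes some class to 3, so 13·2 + 1 = 27.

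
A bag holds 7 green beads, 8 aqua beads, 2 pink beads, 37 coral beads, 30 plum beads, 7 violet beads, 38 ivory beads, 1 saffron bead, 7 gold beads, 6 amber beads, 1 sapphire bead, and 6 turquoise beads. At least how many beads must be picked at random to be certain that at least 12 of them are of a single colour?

By the pigeonhole principle, the 12 colours are the holes; the beads drawn are the pigeons.
To avoid 12 of any one colour, the worst case takes at most 11 of each colour, or every bead of a colour that has fewer than 11.
That gives 7 + 8 + 2 + 11 + 11 + 7 + 11 + 1 + 7 + 6 + 1 + 6 = 78 beads with no colour reaching 12.
The next bead forces some colour to 12, so 78 + 1 = 79.

79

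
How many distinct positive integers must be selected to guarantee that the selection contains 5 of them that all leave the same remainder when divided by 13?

The 13 residue classes mod 13 are the pigeonholes.
With 52 integers one could put 4 in each residue class and have no class reach 5.
The 53rd integer pushes some class to 5, so 13·4 + 1 = 53.

53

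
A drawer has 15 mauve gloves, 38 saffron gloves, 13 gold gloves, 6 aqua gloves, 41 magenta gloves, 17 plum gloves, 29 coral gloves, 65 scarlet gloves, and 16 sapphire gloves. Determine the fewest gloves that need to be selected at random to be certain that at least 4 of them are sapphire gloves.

228

In the worst case for collecting sapphire gloves, every non-sapphire glove comes out first.
There are 15 + 38 + 13 + 6 + 41 + 17 + 29 + 65 = 224 non-sapphire gloves altogether.
After those, each further glove must be sapphire, so 224 + 4 = 228 draws guarantee 4 sapphire gloves.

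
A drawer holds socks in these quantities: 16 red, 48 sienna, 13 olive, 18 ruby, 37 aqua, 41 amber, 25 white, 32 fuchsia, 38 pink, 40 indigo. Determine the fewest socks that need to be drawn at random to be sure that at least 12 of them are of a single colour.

111

Pigeonhole: put each drawn sock into a box by colour. The largest draw with every box below 12 takes min(count, 11) from each colour.
Σ min(cᵢ, 11) = 11 + 11 + 11 + 11 + 11 + 11 + 11 + 11 + 11 + 11 = 110.
Draw number 110 + 1 = 111 must push one box to 12.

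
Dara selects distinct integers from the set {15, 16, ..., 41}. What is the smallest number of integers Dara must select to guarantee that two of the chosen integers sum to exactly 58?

16

Group the elements by complementary pair {x, 58−x}: {17,41}, {18,40}, {19,39}, …, giving 12 two-element pairs; the single value 29 (it cannot pair with itself since the integers are distinct); and 2 integers whose partner 58−x falls outside [15,41].
By the pigeonhole principle, treating each of those 15 groups as a pigeonhole, one can pick one integer per group — 15 integers — with no two summing to 58.
The 16th integer lands in an occupied pair, forcing a sum of 58.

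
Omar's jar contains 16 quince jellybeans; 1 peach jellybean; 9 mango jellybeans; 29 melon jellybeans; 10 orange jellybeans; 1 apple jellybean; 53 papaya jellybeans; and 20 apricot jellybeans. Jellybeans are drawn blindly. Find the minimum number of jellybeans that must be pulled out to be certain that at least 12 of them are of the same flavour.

Put each drawn jellybean into a box by flavour. The largest draw with every box below 12 takes min(count, 11) from each flavour; flavours with fewer than 11 contribute all they have.
Σ min(cᵢ, 11) = 11 + 1 + 9 + 11 + 10 + 1 + 11 + 11 = 65.
Draw number 65 + 1 = 66 must push one box to 12.

66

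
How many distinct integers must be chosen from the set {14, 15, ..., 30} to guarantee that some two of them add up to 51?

13

Two chosen integers sum to 51 exactly when both halves of some pair {x, 51−x} with 21 ≤ x ≤ 51−x ≤ 30 are chosen — 5 such pairs.
The remaining 7 elements (those with no distinct partner in range) can never complete a 51-sum, so the worst case takes all of them and one from each pair: 7 + 5 = 12.
The 13th integer has to be the second member of some pair, so 12 + 1 = 13.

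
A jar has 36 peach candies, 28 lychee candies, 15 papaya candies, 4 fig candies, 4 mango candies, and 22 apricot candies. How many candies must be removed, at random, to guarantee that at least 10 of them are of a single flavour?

An adversary could hand out at most 9 candies per flavour (fig, mango run out sooner): 9 + 9 + 9 + 4 + 4 + 9 = 44 candies and still no flavour has 10.
By pigeonhole, one more candy lands in a flavour already at 9, so 45 draws are enough and 44 are not.

45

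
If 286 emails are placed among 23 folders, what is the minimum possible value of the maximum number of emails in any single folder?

13

By the pigeonhole principle, the 23 folders are the holes and the 286 emails are the pigeons.
If every folder held at most 12 emails, the total would be at most 23 × 12 = 276, which is less than 286.
So some folder holds at least ⌈286/23⌉ = 13 emails.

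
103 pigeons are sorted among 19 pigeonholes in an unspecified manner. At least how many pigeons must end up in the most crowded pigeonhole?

By the pigeonhole principle, the 19 pigeonholes are the holes and the 103 pigeons are the pigeons.
If every pigeonhole held at most 5 pigeons, the total would be at most 19 × 5 = 95, which is less than 103.
So some pigeonhole holds at least ⌈103/19⌉ = 6 pigeons.

6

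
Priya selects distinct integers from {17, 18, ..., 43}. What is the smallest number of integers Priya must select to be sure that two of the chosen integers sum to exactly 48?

21

Group the elements by complementary pair {x, 48−x}: {17,31}, {18,30}, {19,29}, …, giving 7 two-element pairs, the single value 24 (it cannot pair with itself since the integers are distinct), and 12 integers whose partner 48−x falls outside [17,43].
Treating each of those 20 groups as a pigeonhole, one can pick one integer per group — 20 integers — with no two summing to 48.
The 21st integer lands in an occupied pair, forcing a sum of 48.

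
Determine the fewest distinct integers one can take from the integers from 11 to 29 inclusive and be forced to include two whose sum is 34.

Group the elements by complementary pair {x, 34−x}: {11,23}, {12,22}, {13,21}, …, giving 6 two-element pairs; the single value 17 (it cannot pair with itself since the integers are distinct); and 6 integers whose partner 34−x falls outside [11,29].
By pigeonhole, treating each of those 13 groups as a pigeonhole, one can pick one integer per group — 13 integers — with no two summing to 34.
The 14th integer lands in an occupied pair, forcing a sum of 34.

14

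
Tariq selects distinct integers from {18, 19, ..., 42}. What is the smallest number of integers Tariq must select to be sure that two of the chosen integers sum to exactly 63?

15

Two chosen integers sum to 63 exactly when both halves of some pair {x, 63−x} with 21 ≤ x ≤ 63−x ≤ 42 are chosen — 11 such pairs.
The remaining 3 elements (those with no distinct partner in range) can never complete a 63-sum, so the worst case takes all of them and one from each pair: 3 + 11 = 14.
The 15th integer has to be the second member of some pair, so 14 + 1 = 15.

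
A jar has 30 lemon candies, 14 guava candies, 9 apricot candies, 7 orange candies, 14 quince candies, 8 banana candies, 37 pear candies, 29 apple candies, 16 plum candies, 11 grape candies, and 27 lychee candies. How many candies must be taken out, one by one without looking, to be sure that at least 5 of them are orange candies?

200

In the worst case for collecting orange candies, every non-orange candy comes out first.
There are 30 + 14 + 9 + 14 + 8 + 37 + 29 + 16 + 11 + 27 = 195 non-orange candies altogether.
After those, each further candy must be orange, so 195 + 5 = 200 draws guarantee 5 orange candies.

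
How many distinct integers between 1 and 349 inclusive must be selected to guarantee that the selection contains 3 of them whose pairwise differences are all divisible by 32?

65

Integers whose pairwise differences are multiples of 32 are exactly those sharing a remainder mod 32. By pigeonhole, the 32 residue classes mod 32 are the pigeonholes.
With 64 integers one could put 2 in each residue class and have no class reach 3.
The 65th integer pushes some class to 3, so 32·2 + 1 = 65.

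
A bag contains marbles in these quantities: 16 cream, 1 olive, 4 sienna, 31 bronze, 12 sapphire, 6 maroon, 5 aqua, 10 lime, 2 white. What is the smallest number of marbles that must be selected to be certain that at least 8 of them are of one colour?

47

Pigeonhole: put each drawn marble into a box by colour. The largest draw with every box below 8 takes min(count, 7) from each colour; colours with fewer than 7 contribute all they have.
Σ min(cᵢ, 7) = 7 + 1 + 4 + 7 + 7 + 6 + 5 + 7 + 2 = 46.
Draw number 46 + 1 = 47 must push one box to 8.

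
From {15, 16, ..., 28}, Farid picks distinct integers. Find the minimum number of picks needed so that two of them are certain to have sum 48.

A set avoiding the sum 48 can contain at most one of each pair {x, 48−x}, plus the 6 elements whose complement lies outside the range or equal to its own complement.
The integers 15, …, 24 (10 of them) are such a set: any two sum to at least 15+16 = 31 and at most 23+24 = 47 < 48.
By the pigeonhole principle, any 11th integer completes one of the 4 pairs, so 11 choices force a sum of 48.

11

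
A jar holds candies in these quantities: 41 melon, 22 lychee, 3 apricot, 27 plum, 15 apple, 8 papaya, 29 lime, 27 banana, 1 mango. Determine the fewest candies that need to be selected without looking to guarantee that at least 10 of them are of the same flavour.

Put each drawn candy into a box by flavour. The largest draw with every box below 10 takes min(count, 9) from each flavour; flavours with fewer than 9 contribute all they have.
Σ min(cᵢ, 9) = 9 + 9 + 3 + 9 + 9 + 8 + 9 + 9 + 1 = 66.
Draw number 66 + 1 = 67 must push one box to 10.

67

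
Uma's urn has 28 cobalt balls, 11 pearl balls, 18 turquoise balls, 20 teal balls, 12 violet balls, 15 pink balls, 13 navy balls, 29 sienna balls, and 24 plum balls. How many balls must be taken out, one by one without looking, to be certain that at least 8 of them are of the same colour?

64

By pigeonhole, put each drawn ball into a box by colour. The largest draw with every box below 8 takes min(count, 7) from each colour.
Σ min(cᵢ, 7) = 7 + 7 + 7 + 7 + 7 + 7 + 7 + 7 + 7 = 63.
Draw number 63 + 1 = 64 must push one box to 8.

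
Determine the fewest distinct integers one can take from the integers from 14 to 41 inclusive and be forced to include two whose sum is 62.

A set avoiding the sum 62 can contain at most one of each pair {x, 62−x}, plus the 8 elements whose complement lies outside the range or equal to its own complement.
The integers 14, …, 31 (18 of them) are such a set: any two sum to at least 14+15 = 29 and at most 30+31 = 61 < 62.
Any 19th integer completes one of the 10 pairs, so 19 choices force a sum of 62.

19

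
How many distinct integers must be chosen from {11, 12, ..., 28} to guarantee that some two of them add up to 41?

11

Group the elements by complementary pair {x, 41−x}: {13,28}, {14,27}, {15,26}, …, giving 8 two-element pairs and 2 integers whose partner 41−x falls outside [11,28].
Treating each of those 10 groups as a pigeonhole, one can pick one integer per group — 10 integers — with no two summing to 41.
The 11th integer lands in an occupied pair, forcing a sum of 41.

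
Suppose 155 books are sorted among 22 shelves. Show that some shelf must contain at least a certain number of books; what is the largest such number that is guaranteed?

8

Pigeonhole: the 22 shelves are the holes and the 155 books are the pigeons.
If every shelf held at most 7 books, the total would be at most 22 × 7 = 154, which is less than 155.
So some shelf holds at least ⌈155/22⌉ = 8 books.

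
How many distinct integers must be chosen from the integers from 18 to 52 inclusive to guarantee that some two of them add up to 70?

19

A set avoiding the sum 70 can contain at most one of each pair {x, 70−x}, plus the 1 element equal to its own complement.
The integers 35, …, 52 (18 of them) are such a set: any two sum to at least 35+36 = 71 > 70.
Any 19th integer completes one of the 17 pairs, so 19 choices force a sum of 70.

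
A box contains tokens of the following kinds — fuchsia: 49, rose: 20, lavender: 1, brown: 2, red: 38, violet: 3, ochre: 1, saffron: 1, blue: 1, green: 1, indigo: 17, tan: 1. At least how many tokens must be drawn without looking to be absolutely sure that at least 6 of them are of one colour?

Put each drawn token into a box by colour. The largest draw with every box below 6 takes min(count, 5) from each colour; colours with fewer than 5 contribute all they have.
Σ min(cᵢ, 5) = 5 + 5 + 1 + 2 + 5 + 3 + 1 + 1 + 1 + 1 + 5 + 1 = 31.
Draw number 31 + 1 = 32 must push one box to 6.

32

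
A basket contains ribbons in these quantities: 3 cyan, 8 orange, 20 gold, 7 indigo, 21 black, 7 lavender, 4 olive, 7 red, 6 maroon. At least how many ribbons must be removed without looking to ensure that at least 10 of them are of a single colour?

61

Put each drawn ribbon into a box by colour. The largest draw with every box below 10 takes min(count, 9) from each colour; colours with fewer than 9 contribute all they have.
Σ min(cᵢ, 9) = 3 + 8 + 9 + 7 + 9 + 7 + 4 + 7 + 6 = 60.
Draw number 60 + 1 = 61 must push one box to 10.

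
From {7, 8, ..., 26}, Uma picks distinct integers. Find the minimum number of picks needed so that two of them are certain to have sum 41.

A set avoiding the sum 41 can contain at most one of each pair {x, 41−x}, plus the 8 elements whose complement lies outside the range.
The integers 7, …, 20 (14 of them) are such a set: any two sum to at least 7+8 = 15 and at most 19+20 = 39 < 41.
By the pigeonhole principle, any 15th integer completes one of the 6 pairs, so 15 choices force a sum of 41.

15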